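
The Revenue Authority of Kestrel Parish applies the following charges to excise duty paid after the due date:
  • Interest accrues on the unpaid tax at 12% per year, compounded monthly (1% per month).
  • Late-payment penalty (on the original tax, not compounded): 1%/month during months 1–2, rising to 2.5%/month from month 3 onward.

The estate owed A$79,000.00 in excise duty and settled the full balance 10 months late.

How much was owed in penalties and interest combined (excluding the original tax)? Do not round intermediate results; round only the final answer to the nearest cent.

Penalty, months 1–2: 2 × 1% × A$79,000.00 = A$1,580.00
Penalty, months 3–10: 8 × 2.5% × A$79,000.00 = A$15,800.00
Interest: A$79,000.00 × ((1 + 0.01)^10 − 1) = A$79,000.00 × 0.1046221… = A$8,265.1479…
Penalties + interest = A$17,380.0000 + A$8,265.1479… = A$25,645.15

A$25,645.15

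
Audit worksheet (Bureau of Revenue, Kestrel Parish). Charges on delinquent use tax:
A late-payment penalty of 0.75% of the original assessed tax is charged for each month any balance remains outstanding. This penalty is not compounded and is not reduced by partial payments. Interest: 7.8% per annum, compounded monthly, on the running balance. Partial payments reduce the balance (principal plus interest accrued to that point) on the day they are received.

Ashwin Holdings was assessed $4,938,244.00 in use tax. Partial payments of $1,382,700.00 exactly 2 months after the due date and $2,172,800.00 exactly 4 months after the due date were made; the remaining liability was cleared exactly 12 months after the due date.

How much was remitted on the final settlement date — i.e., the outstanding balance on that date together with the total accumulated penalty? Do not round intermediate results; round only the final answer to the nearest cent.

Monthly rate = 7.8% ÷ 12 = 0.65%
Balance at month 2: $4,938,244.0000 × (1 + 0.0065)^2 = $5,002,649.8128…
After $1,382,700.00 payment: $5,002,649.8128… − $1,382,700.00 = $3,619,949.8128…
Balance at month 4: $3,619,949.8128… × (1 + 0.0065)^2 = $3,667,162.1033…
After $2,172,800.00 payment: $3,667,162.1033… − $2,172,800.00 = $1,494,362.1033…
Balance at month 12: $1,494,362.1033… × (1 + 0.0065)^8 = $1,573,859.9325…
Penalty: 12 × 0.75% × $4,938,244.00 = $444,441.96
Final settlement = outstanding balance + penalty = $1,573,859.9325… + $444,441.96 = $2,018,301.89

$2,018,301.89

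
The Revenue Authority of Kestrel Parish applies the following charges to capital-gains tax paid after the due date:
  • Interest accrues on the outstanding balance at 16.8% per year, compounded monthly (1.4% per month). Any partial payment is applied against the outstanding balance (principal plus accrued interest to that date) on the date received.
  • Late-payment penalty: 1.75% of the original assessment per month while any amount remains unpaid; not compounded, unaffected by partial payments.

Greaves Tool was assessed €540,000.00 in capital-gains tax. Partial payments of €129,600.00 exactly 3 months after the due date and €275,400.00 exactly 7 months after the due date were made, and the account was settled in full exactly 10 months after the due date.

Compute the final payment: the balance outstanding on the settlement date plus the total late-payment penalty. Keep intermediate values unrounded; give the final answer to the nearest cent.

€285,068.69

Balance at month 3: €540,000.0000 × (1 + 0.014)^3 = €562,999.0018…
After €129,600.00 payment: €562,999.0018… − €129,600.00 = €433,399.0018…
Balance at month 7: €433,399.0018… × (1 + 0.014)^4 = €458,183.7967…
After €275,400.00 payment: €458,183.7967… − €275,400.00 = €182,783.7967…
Balance at month 10: €182,783.7967… × (1 + 0.014)^3 = €190,568.6946…
Penalty: 10 × 1.75% × €540,000.00 = €94,500.00
Final settlement = outstanding balance + penalty = €190,568.6946… + €94,500.00 = €285,068.69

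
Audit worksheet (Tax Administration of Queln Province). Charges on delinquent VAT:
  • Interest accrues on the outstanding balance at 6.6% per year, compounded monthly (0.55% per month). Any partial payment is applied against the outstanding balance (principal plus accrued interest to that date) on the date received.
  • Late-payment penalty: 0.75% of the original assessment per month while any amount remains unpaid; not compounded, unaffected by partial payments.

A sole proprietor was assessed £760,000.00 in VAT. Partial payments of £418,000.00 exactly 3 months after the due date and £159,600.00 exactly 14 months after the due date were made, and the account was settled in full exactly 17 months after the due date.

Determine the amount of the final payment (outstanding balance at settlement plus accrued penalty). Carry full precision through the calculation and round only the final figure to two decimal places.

Balance at month 3: £760,000.0000 × (1 + 0.0055)^3 = £772,609.0964…
After £418,000.00 payment: £772,609.0964… − £418,000.00 = £354,609.0964…
Balance at month 14: £354,609.0964… × (1 + 0.0055)^11 = £376,662.7703…
After £159,600.00 payment: £376,662.7703… − £159,600.00 = £217,062.7703…
Balance at month 17: £217,062.7703… × (1 + 0.0055)^3 = £220,664.0405…
Penalty: 17 × 0.75% × £760,000.00 = £96,900.00
Final settlement = outstanding balance + penalty = £220,664.0405… + £96,900.00 = £317,564.04

£317,564.04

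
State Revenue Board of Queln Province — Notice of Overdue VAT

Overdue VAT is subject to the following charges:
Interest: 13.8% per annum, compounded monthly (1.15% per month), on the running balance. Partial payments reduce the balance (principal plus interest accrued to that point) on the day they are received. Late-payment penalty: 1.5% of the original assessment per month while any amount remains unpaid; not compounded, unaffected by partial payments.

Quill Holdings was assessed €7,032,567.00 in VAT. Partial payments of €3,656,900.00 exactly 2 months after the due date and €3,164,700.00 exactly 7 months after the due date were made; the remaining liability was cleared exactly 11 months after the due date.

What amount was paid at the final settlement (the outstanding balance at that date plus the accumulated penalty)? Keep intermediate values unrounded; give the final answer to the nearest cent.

€1,769,437.77

Balance at month 2: €7,032,567.0000 × (1 + 0.0115)^2 = €7,195,246.0980…
After €3,656,900.00 payment: €7,195,246.0980… − €3,656,900.00 = €3,538,346.0980…
Balance at month 7: €3,538,346.0980… × (1 + 0.0115)^5 = €3,746,534.5853…
After €3,164,700.00 payment: €3,746,534.5853… − €3,164,700.00 = €581,834.5853…
Balance at month 11: €581,834.5853… × (1 + 0.0115)^4 = €609,064.2117…
Penalty: 11 × 1.5% × €7,032,567.00 = €1,160,373.56…
Final settlement = outstanding balance + penalty = €609,064.2117… + €1,160,373.56… = €1,769,437.77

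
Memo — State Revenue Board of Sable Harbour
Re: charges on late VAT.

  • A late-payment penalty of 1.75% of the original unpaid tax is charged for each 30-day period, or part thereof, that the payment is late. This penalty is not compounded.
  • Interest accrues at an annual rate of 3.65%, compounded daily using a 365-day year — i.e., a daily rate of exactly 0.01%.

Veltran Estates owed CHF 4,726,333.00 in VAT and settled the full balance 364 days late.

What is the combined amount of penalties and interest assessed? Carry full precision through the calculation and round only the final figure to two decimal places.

Penalty periods: ⌈364/30⌉ = 13; penalty = 13 × 1.75% × CHF 4,726,333.00 = CHF 1,075,240.76…
Interest: CHF 4,726,333.00 × ((1 + 0.0001)^364 − 1) = CHF 4,726,333.00 × 0.03706870… = CHF 175,199.0410…
Penalties + interest = CHF 1,075,240.7575 + CHF 175,199.0410… = CHF 1,250,439.80

CHF 1,250,439.80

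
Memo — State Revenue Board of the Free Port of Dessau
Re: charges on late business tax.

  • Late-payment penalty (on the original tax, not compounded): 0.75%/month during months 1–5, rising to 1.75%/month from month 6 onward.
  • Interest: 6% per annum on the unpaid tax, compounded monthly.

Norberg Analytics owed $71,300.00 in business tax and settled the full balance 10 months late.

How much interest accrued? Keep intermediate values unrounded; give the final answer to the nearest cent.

$3,646.29

Interest (6%/yr ÷ 12 = 0.5%/month): $71,300.00 × ((1 + 0.005)^10 − 1) = $3,646.2914…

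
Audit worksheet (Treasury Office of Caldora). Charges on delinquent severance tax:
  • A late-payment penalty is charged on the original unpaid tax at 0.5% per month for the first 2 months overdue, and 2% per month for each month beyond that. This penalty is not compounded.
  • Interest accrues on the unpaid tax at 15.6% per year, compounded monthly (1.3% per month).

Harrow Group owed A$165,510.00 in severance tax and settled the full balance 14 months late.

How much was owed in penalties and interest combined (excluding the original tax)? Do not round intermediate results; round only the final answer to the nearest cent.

Penalty, months 1–2: 2 × 0.5% × A$165,510.00 = A$1,655.10
Penalty, months 3–14: 12 × 2% × A$165,510.00 = A$39,722.40
Interest: A$165,510.00 × ((1 + 0.013)^14 − 1) = A$165,510.00 × 0.1982081… = A$32,805.4153…
Penalties + interest = A$41,377.5000 + A$32,805.4153… = A$74,182.92

A$74,182.92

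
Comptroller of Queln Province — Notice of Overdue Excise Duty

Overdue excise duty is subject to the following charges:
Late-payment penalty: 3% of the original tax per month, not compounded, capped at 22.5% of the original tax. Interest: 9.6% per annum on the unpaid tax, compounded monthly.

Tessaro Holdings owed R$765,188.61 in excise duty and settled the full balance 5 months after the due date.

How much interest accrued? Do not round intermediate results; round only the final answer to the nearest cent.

Interest (9.6%/yr ÷ 12 = 0.8%/month): R$765,188.61 × ((1 + 0.008)^5 − 1) = R$31,101.1986…

R$31,101.20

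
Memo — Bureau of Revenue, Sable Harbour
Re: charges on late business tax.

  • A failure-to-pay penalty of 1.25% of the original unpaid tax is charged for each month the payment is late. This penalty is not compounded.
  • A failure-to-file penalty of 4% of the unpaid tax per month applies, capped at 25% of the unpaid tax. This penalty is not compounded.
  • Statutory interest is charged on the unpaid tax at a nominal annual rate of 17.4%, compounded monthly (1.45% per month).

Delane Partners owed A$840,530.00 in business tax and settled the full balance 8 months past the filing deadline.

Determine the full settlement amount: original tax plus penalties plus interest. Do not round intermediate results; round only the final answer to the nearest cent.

Failure-to-file: 8 × 4% × A$840,530.00 = A$268,969.60, capped at 25% × A$840,530.00 = A$210,132.50
Failure-to-pay penalty = 1.25% × A$840,530.00 × 8 mo = A$84,053.00
Interest: A$840,530.00 × ((1 + 0.0145)^8 − 1) = A$840,530.00 × 0.1220609… = A$102,595.8092…
Total = A$840,530.00 + A$294,185.5000 + A$102,595.8092… = A$1,237,311.31

A$1,237,311.31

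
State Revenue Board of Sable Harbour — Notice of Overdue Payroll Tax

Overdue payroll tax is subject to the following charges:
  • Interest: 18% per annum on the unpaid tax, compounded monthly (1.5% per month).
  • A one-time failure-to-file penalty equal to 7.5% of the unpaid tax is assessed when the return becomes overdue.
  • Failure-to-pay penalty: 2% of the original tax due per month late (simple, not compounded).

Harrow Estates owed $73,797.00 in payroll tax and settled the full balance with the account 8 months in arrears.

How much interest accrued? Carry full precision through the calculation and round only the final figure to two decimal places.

Interest: $73,797.00 × ((1 + 0.015)^8 − 1) = $73,797.00 × 0.1264926… = $9,334.7734…

$9,334.77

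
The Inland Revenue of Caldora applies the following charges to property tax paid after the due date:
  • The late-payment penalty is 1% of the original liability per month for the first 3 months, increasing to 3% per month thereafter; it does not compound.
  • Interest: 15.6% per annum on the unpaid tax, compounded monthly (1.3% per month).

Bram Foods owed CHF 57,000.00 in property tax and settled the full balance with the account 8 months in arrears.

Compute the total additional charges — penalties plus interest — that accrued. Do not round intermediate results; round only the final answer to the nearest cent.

CHF 16,464.85

Penalty, months 1–3: 3 × 1% × CHF 57,000.00 = CHF 1,710.00
Penalty, months 4–8: 5 × 3% × CHF 57,000.00 = CHF 8,550.00
Interest: CHF 57,000.00 × ((1 + 0.013)^8 − 1) = CHF 57,000.00 × 0.1088571… = CHF 6,204.8520…
Penalties + interest = CHF 10,260.0000 + CHF 6,204.8520… = CHF 16,464.85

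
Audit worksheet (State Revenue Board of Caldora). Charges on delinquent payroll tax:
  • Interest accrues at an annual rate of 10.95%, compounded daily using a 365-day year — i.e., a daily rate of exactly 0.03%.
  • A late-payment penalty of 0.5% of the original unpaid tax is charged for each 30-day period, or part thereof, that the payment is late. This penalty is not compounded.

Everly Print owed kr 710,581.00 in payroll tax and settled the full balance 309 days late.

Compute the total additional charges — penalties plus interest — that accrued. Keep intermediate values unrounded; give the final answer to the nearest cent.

kr 108,091.66

Penalty periods: ⌈309/30⌉ = 11; penalty = 11 × 0.5% × kr 710,581.00 = kr 39,081.96…
Interest: kr 710,581.00 × ((1 + 0.0003)^309 − 1) = kr 710,581.00 × 0.09711729… = kr 69,009.7036…
Penalties + interest = kr 39,081.9550 + kr 69,009.7036… = kr 108,091.66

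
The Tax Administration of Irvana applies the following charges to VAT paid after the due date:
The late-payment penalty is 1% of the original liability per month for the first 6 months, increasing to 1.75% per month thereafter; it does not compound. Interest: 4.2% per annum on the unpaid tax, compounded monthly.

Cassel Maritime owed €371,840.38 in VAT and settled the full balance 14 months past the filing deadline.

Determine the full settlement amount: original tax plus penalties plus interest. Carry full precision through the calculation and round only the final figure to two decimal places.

Penalty, months 1–6: 6 × 1% × €371,840.38 = €22,310.42…
Penalty, months 7–14: 8 × 1.75% × €371,840.38 = €52,057.65…
Interest (4.2%/yr ÷ 12 = 0.35%/month): €371,840.38 × ((1 + 0.0035)^14 − 1) = €18,640.5471…
Total = €371,840.38 + €74,368.0760 + €18,640.5471… = €464,849.00

€464,849.00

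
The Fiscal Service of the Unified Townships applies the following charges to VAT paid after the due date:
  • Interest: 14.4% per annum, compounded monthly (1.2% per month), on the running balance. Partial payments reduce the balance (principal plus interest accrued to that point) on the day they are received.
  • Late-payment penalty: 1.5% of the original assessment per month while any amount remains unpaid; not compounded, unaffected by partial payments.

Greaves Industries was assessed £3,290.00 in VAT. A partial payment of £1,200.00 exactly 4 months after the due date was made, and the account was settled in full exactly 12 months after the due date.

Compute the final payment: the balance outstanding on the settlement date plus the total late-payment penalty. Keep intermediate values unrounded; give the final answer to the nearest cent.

Balance at month 4: £3,290.0000 × (1 + 0.012)^4 = £3,450.7854…
After £1,200.00 payment: £3,450.7854… − £1,200.00 = £2,250.7854…
Balance at month 12: £2,250.7854… × (1 + 0.012)^8 = £2,476.1570…
Penalty: 12 × 1.5% × £3,290.00 = £592.20
Final settlement = outstanding balance + penalty = £2,476.1570… + £592.20 = £3,068.36

£3,068.36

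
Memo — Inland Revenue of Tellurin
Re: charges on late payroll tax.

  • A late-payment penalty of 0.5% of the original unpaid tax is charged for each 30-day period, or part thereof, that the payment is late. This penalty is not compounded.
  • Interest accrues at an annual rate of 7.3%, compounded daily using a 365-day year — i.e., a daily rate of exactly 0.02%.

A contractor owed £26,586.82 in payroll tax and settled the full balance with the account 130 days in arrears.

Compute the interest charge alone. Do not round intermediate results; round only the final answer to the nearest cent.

Interest: £26,586.82 × ((1 + 0.0002)^130 − 1) = £26,586.82 × 0.02633828… = £700.2511…

£700.25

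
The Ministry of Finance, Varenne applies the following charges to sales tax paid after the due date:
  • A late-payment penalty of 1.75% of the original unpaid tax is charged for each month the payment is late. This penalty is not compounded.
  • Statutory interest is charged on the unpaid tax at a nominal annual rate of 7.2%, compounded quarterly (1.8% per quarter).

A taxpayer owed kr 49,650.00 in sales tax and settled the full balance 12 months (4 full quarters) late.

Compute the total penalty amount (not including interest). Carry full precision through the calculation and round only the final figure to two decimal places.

kr 10,426.50

Late-payment penalty: 12 × 1.75% × kr 49,650.00 = kr 10,426.50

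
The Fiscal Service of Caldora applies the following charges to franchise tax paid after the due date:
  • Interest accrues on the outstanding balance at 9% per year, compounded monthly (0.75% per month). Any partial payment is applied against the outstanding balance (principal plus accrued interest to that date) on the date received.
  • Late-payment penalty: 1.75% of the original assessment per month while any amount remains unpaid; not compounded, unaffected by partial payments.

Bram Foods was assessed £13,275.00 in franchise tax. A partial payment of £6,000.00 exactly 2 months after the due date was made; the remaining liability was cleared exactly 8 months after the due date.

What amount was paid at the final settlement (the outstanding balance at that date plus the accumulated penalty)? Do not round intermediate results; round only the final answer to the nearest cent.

£9,676.11

Balance at month 2: £13,275.0000 × (1 + 0.0075)^2 = £13,474.8717…
After £6,000.00 payment: £13,474.8717… − £6,000.00 = £7,474.8717…
Balance at month 8: £7,474.8717… × (1 + 0.0075)^6 = £7,817.6113…
Penalty: 8 × 1.75% × £13,275.00 = £1,858.50
Final settlement = outstanding balance + penalty = £7,817.6113… + £1,858.50 = £9,676.11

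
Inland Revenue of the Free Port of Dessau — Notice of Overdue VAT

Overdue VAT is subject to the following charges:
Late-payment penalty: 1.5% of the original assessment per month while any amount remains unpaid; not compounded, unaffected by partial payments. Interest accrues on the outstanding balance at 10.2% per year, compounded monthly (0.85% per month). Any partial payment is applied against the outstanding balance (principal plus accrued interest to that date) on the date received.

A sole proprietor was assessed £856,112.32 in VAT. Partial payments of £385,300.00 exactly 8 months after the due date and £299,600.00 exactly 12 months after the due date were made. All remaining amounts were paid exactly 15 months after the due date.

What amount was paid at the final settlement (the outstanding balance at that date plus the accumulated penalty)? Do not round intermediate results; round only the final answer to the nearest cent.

£448,508.81

Balance at month 8: £856,112.3200 × (1 + 0.0085)^8 = £916,089.6305…
After £385,300.00 payment: £916,089.6305… − £385,300.00 = £530,789.6305…
Balance at month 12: £530,789.6305… × (1 + 0.0085)^4 = £549,067.8819…
After £299,600.00 payment: £549,067.8819… − £299,600.00 = £249,467.8819…
Balance at month 15: £249,467.8819… × (1 + 0.0085)^3 = £255,883.5383…
Penalty: 15 × 1.5% × £856,112.32 = £192,625.27…
Final settlement = outstanding balance + penalty = £255,883.5383… + £192,625.27… = £448,508.81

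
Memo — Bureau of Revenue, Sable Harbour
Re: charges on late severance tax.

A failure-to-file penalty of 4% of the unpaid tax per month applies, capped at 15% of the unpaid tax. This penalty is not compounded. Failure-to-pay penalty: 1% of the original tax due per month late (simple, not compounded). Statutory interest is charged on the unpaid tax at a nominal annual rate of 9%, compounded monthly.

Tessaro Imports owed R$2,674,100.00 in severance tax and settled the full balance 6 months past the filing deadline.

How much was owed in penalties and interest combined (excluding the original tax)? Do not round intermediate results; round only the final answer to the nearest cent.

Failure-to-file: 6 × 4% × R$2,674,100.00 = R$641,784.00, capped at 15% × R$2,674,100.00 = R$401,115.00
Failure-to-pay penalty = 1% × R$2,674,100.00 × 6 mo = R$160,446.00
Interest (9%/yr ÷ 12 = 0.75%/month): R$2,674,100.00 × ((1 + 0.0075)^6 − 1) = R$122,613.4619…
Penalties + interest = R$561,561.0000 + R$122,613.4619… = R$684,174.46

R$684,174.46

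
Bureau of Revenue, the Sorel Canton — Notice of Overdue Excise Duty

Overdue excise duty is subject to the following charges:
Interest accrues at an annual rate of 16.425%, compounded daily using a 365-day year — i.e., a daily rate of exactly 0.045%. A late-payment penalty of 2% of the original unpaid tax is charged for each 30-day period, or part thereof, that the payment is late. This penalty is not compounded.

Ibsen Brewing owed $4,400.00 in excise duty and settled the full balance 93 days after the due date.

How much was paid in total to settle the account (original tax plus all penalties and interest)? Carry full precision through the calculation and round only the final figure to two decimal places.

Penalty periods: ⌈93/30⌉ = 4; penalty = 4 × 2% × $4,400.00 = $352.00
Interest: $4,400.00 × ((1 + 0.00045)^93 − 1) = $4,400.00 × 0.04272824… = $188.0043…
Total = $4,400.00 + $352.0000 + $188.0043… = $4,940.00

$4,940.00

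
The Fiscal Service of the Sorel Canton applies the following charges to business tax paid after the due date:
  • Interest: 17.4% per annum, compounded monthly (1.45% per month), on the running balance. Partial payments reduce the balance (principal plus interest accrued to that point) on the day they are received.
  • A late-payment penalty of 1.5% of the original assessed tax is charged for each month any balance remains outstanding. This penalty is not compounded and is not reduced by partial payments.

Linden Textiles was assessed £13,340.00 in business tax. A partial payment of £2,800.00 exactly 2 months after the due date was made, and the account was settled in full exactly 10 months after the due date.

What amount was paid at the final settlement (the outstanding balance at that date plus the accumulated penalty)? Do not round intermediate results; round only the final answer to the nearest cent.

£14,264.75

Balance at month 2: £13,340.0000 × (1 + 0.0145)^2 = £13,729.6647…
After £2,800.00 payment: £13,729.6647… − £2,800.00 = £10,929.6647…
Balance at month 10: £10,929.6647… × (1 + 0.0145)^8 = £12,263.7489…
Penalty: 10 × 1.5% × £13,340.00 = £2,001.00
Final settlement = outstanding balance + penalty = £12,263.7489… + £2,001.00 = £14,264.75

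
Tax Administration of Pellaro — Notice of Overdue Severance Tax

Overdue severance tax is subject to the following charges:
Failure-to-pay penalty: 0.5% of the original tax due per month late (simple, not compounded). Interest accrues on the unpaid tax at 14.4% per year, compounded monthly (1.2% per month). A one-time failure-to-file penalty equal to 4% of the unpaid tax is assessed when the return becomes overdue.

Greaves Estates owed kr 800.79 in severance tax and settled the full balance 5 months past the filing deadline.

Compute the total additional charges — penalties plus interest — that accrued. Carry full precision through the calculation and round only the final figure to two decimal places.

Failure-to-file penalty: 4% × kr 800.79 = kr 32.03…
Failure-to-pay penalty = 0.5% × kr 800.79 × 5 mo = kr 20.02…
Interest: kr 800.79 × ((1 + 0.012)^5 − 1) = kr 800.79 × 0.0614574… = kr 49.2145…
Penalties + interest = kr 52.0514… + kr 49.2145… = kr 101.27

kr 101.27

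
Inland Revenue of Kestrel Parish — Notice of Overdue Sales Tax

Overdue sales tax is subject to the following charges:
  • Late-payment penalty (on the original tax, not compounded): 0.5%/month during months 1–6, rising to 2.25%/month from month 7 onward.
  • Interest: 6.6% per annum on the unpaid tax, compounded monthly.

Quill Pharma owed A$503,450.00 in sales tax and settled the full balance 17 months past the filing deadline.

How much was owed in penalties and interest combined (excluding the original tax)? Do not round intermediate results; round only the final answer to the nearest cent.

A$188,909.21

Penalty, months 1–6: 6 × 0.5% × A$503,450.00 = A$15,103.50
Penalty, months 7–17: 11 × 2.25% × A$503,450.00 = A$124,603.88…
Interest (6.6%/yr ÷ 12 = 0.55%/month): A$503,450.00 × ((1 + 0.0055)^17 − 1) = A$49,201.8384…
Penalties + interest = A$139,707.3750 + A$49,201.8384… = A$188,909.21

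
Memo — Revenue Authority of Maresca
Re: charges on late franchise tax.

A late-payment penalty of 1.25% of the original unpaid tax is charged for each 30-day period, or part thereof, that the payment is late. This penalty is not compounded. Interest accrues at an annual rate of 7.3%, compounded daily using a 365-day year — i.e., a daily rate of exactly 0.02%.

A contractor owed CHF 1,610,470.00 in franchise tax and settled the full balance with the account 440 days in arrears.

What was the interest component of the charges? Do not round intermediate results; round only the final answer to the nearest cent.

CHF 148,128.64

Interest: CHF 1,610,470.00 × ((1 + 0.0002)^440 − 1) = CHF 1,610,470.00 × 0.09197851… = CHF 148,128.6372…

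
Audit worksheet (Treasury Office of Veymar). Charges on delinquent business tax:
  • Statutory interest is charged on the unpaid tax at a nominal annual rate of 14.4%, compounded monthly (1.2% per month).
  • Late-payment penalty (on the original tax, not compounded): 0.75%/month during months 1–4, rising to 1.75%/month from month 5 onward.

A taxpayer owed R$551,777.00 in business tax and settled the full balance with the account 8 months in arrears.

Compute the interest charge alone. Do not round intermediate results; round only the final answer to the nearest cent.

R$55,249.56

Interest: R$551,777.00 × ((1 + 0.012)^8 − 1) = R$551,777.00 × 0.1001302… = R$55,249.5599…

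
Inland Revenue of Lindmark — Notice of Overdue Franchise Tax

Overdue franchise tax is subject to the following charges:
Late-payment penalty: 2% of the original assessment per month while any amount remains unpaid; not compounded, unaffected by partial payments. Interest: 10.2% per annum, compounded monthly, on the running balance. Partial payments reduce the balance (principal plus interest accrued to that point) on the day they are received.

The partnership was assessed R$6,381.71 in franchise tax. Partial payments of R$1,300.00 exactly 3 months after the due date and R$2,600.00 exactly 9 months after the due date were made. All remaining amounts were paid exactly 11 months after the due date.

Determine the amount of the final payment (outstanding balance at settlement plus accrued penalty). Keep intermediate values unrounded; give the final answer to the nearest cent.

R$4,372.93

Monthly rate = 10.2% ÷ 12 = 0.85%
Balance at month 3: R$6,381.7100 × (1 + 0.0085)^3 = R$6,545.8308…
After R$1,300.00 payment: R$6,545.8308… − R$1,300.00 = R$5,245.8308…
Balance at month 9: R$5,245.8308… × (1 + 0.0085)^6 = R$5,519.1181…
After R$2,600.00 payment: R$5,519.1181… − R$2,600.00 = R$2,919.1181…
Balance at month 11: R$2,919.1181… × (1 + 0.0085)^2 = R$2,968.9541…
Penalty: 11 × 2% × R$6,381.71 = R$1,403.98…
Final settlement = outstanding balance + penalty = R$2,968.9541… + R$1,403.98… = R$4,372.93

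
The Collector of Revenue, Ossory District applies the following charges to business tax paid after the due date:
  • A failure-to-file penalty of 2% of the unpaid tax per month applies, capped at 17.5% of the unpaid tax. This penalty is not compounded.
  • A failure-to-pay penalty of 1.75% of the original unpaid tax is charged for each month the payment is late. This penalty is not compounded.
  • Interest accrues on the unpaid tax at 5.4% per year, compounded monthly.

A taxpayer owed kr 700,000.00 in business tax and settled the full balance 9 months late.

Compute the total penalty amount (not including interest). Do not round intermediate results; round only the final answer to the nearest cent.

Failure-to-file: 9 × 2% × kr 700,000.00 = kr 126,000.00, capped at 17.5% × kr 700,000.00 = kr 122,500.00
Failure-to-pay penalty = 1.75% × kr 700,000.00 × 9 mo = kr 110,250.00
Total penalty = kr 122,500.00 + kr 110,250.00 = kr 232,750.00

kr 232,750.00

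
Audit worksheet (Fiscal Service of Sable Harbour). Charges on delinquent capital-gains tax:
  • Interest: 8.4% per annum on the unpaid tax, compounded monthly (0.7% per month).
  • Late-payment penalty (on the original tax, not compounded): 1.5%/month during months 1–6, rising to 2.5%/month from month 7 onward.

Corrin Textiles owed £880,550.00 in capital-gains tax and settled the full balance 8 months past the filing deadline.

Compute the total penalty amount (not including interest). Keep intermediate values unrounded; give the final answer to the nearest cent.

£123,277.00

Penalty, months 1–6: 6 × 1.5% × £880,550.00 = £79,249.50
Penalty, months 7–8: 2 × 2.5% × £880,550.00 = £44,027.50
Total penalty = £79,249.50 + £44,027.50 = £123,277.00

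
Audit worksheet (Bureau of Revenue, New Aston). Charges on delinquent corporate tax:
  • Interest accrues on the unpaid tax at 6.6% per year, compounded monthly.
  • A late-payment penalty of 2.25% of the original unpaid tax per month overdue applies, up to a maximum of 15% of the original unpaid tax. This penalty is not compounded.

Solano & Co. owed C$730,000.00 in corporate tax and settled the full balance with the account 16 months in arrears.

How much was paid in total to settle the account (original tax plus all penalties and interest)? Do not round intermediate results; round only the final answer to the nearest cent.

C$906,459.15

Penalty (uncapped): 16 × 2.25% × C$730,000.00 = C$262,800.00; cap = 15% × C$730,000.00 = C$109,500.00 → penalty = C$109,500.00
Interest (6.6%/yr ÷ 12 = 0.55%/month): C$730,000.00 × ((1 + 0.0055)^16 − 1) = C$66,959.1461…
Total = C$730,000.00 + C$109,500.0000 + C$66,959.1461… = C$906,459.15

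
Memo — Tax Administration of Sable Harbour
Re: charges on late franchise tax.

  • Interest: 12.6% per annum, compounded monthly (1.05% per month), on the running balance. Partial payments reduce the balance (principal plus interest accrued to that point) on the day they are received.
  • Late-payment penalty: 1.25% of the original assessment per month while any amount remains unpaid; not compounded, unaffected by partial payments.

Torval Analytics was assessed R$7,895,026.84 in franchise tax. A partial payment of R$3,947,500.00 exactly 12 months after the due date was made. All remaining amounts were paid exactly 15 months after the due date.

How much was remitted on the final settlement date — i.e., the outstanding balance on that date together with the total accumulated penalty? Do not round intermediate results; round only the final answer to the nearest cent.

R$6,641,341.98

Balance at month 12: R$7,895,026.8400 × (1 + 0.0105)^12 = R$8,949,307.3807…
After R$3,947,500.00 payment: R$8,949,307.3807… − R$3,947,500.00 = R$5,001,807.3807…
Balance at month 15: R$5,001,807.3807… × (1 + 0.0105)^3 = R$5,161,024.4512…
Penalty: 15 × 1.25% × R$7,895,026.84 = R$1,480,317.53…
Final settlement = outstanding balance + penalty = R$5,161,024.4512… + R$1,480,317.53… = R$6,641,341.98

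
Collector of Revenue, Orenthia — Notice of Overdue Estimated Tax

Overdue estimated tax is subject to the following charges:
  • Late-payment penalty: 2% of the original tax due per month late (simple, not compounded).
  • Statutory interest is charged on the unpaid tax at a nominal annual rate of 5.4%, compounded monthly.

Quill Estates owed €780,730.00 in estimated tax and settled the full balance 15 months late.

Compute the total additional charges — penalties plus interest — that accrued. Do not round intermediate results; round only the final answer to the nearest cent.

Late-payment penalty = 2% × €780,730.00 × 15 mo = €234,219.00
Interest (5.4%/yr ÷ 12 = 0.45%/month): €780,730.00 × ((1 + 0.0045)^15 − 1) = €54,392.1141…
Penalties + interest = €234,219.0000 + €54,392.1141… = €288,611.11

€288,611.11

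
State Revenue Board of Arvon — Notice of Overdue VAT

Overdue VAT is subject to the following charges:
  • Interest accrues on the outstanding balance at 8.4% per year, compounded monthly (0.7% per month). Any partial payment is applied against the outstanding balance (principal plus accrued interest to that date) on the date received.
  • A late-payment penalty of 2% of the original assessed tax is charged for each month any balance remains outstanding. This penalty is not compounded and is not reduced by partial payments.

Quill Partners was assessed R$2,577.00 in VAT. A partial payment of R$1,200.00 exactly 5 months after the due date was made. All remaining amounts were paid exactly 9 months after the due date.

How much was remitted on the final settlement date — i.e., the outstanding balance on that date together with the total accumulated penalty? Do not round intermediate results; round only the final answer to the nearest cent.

R$1,973.88

Balance at month 5: R$2,577.0000 × (1 + 0.007)^5 = R$2,668.4666…
After R$1,200.00 payment: R$2,668.4666… − R$1,200.00 = R$1,468.4666…
Balance at month 9: R$1,468.4666… × (1 + 0.007)^4 = R$1,510.0174…
Penalty: 9 × 2% × R$2,577.00 = R$463.86
Final settlement = outstanding balance + penalty = R$1,510.0174… + R$463.86 = R$1,973.88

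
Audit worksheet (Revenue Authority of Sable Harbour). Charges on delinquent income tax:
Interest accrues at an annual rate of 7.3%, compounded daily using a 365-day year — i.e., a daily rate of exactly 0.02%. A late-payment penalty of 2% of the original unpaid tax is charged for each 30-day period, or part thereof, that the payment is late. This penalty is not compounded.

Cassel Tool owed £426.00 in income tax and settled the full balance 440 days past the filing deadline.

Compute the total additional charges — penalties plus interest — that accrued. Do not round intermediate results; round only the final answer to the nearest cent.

£166.98

Penalty periods: ⌈440/30⌉ = 15; penalty = 15 × 2% × £426.00 = £127.80
Interest: £426.00 × ((1 + 0.0002)^440 − 1) = £426.00 × 0.09197851… = £39.1828…
Penalties + interest = £127.8000 + £39.1828… = £166.98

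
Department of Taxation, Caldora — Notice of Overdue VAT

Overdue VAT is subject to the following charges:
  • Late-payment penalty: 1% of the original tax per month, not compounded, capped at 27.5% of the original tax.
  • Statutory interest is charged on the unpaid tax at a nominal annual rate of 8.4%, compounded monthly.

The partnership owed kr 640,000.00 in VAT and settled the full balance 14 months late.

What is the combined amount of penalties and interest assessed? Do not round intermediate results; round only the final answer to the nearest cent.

Penalty: 14 × 1% × kr 640,000.00 = kr 89,600.00 (below the 27.5% cap of kr 176,000.00)
Interest (8.4%/yr ÷ 12 = 0.7%/month): kr 640,000.00 × ((1 + 0.007)^14 − 1) = kr 65,655.2252…
Penalties + interest = kr 89,600.0000 + kr 65,655.2252… = kr 155,255.23

kr 155,255.23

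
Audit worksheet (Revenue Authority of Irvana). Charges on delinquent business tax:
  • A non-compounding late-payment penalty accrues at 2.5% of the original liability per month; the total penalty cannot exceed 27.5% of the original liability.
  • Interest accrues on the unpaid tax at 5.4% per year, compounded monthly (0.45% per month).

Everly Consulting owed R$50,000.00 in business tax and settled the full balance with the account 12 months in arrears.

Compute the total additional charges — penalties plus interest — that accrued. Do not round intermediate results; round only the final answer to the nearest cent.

R$16,517.84

Penalty (uncapped): 12 × 2.5% × R$50,000.00 = R$15,000.00; cap = 27.5% × R$50,000.00 = R$13,750.00 → penalty = R$13,750.00
Interest: R$50,000.00 × ((1 + 0.0045)^12 − 1) = R$50,000.00 × 0.0553568… = R$2,767.8376…
Penalties + interest = R$13,750.0000 + R$2,767.8376… = R$16,517.84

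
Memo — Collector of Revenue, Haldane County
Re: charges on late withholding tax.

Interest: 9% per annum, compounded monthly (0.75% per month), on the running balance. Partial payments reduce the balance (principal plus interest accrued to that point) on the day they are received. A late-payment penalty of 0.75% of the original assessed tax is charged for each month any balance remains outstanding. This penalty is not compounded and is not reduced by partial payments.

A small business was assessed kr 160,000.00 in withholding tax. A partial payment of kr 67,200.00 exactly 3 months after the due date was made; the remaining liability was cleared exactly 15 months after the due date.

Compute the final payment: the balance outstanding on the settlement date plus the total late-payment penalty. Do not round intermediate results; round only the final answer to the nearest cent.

kr 123,472.59

Balance at month 3: kr 160,000.0000 × (1 + 0.0075)^3 = kr 163,627.0675
After kr 67,200.00 payment: kr 163,627.0675 − kr 67,200.00 = kr 96,427.0675
Balance at month 15: kr 96,427.0675 × (1 + 0.0075)^12 = kr 105,472.5916…
Penalty: 15 × 0.75% × kr 160,000.00 = kr 18,000.00
Final settlement = outstanding balance + penalty = kr 105,472.5916… + kr 18,000.00 = kr 123,472.59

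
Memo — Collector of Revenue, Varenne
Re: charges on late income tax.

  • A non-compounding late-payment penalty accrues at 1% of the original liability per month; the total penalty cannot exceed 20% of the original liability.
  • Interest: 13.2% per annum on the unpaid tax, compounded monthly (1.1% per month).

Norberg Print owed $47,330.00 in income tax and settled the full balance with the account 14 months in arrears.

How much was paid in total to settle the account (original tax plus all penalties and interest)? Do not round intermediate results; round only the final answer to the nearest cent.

$61,789.81

Penalty: 14 × 1% × $47,330.00 = $6,626.20 (below the 20% cap of $9,466.00)
Interest: $47,330.00 × ((1 + 0.011)^14 − 1) = $47,330.00 × 0.1655105… = $7,833.6104…
Total = $47,330.00 + $6,626.2000 + $7,833.6104… = $61,789.81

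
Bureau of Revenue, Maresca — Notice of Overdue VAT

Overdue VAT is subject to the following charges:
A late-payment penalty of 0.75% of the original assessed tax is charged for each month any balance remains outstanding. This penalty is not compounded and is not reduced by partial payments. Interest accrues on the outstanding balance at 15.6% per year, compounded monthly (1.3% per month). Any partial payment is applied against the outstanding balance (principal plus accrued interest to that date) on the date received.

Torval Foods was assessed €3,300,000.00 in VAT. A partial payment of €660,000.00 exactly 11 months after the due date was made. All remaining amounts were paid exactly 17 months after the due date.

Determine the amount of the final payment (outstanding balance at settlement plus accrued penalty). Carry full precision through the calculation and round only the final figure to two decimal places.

€3,817,876.98

Balance at month 11: €3,300,000.0000 × (1 + 0.013)^11 = €3,803,801.4429…
After €660,000.00 payment: €3,803,801.4429… − €660,000.00 = €3,143,801.4429…
Balance at month 17: €3,143,801.4429… × (1 + 0.013)^6 = €3,397,126.9846…
Penalty: 17 × 0.75% × €3,300,000.00 = €420,750.00
Final settlement = outstanding balance + penalty = €3,397,126.9846… + €420,750.00 = €3,817,876.98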